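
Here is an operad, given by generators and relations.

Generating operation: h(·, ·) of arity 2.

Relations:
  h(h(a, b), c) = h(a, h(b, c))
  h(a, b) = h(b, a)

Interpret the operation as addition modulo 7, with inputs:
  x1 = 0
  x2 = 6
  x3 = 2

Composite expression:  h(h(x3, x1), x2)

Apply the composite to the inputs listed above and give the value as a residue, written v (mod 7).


1 (mod 7)

h(x3, x1) = 2
h(h(x3, x1), x2) = 1


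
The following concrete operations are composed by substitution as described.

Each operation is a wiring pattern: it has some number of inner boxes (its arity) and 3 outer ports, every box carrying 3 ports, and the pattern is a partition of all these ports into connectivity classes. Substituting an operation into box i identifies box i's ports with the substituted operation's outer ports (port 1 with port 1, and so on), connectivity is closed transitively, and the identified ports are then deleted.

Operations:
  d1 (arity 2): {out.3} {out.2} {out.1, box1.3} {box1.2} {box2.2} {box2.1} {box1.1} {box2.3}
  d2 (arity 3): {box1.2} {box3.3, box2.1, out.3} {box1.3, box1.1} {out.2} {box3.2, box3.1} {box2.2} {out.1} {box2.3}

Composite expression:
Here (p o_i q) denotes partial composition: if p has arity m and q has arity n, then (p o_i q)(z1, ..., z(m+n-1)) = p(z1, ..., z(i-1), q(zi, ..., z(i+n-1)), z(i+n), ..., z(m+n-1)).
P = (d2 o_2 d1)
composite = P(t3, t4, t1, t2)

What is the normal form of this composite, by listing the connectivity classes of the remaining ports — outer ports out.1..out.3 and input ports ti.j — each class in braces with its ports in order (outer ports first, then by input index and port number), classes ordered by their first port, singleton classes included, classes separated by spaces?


{out.1} {out.2} {out.3, t2.3, t4.3} {t1.1} {t1.2} {t1.3} {t2.1, t2.2} {t3.1, t3.3} {t3.2} {t4.1} {t4.2}


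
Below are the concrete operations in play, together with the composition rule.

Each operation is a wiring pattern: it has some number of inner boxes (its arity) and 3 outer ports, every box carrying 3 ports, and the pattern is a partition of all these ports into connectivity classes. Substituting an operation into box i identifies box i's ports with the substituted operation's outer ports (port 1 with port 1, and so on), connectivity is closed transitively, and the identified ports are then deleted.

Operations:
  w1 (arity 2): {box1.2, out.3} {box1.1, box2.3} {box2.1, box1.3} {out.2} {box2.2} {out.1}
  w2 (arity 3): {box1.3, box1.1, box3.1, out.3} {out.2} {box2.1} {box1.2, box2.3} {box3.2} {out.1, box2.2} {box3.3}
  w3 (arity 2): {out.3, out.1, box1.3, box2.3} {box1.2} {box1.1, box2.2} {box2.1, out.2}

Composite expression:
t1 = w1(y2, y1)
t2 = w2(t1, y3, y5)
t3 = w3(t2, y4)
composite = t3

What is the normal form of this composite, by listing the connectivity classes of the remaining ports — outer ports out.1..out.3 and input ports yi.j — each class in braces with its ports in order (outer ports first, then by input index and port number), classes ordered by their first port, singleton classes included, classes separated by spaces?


Connectivity passes through glued w3-boundaries; trace each wire chain.
after w1, the pattern on (y2, y1) reads {out.1} {out.2} {out.3, y2.2} {y1.1, y2.3} {y1.2} {y1.3, y2.1} (out.j = its outer ports)
after w2, the pattern on (y2, y1, y3, y5) reads {out.1, y3.2} {out.2} {out.3, y2.2, y5.1} {y1.1, y2.3} {y1.2} {y1.3, y2.1} {y3.1} {y3.3} {y5.2} {y5.3} (out.j = its outer ports)
after w3, the pattern on (y2, y1, y3, y5, y4) reads {out.1, out.3, y2.2, y4.3, y5.1} {out.2, y4.1} {y1.1, y2.3} {y1.2} {y1.3, y2.1} {y3.1} {y3.2, y4.2} {y3.3} {y5.2} {y5.3} (out.j = its outer ports)

{out.1, out.3, y2.2, y4.3, y5.1} {out.2, y4.1} {y1.1, y2.3} {y1.2} {y1.3, y2.1} {y3.1} {y3.2, y4.2} {y3.3} {y5.2} {y5.3}


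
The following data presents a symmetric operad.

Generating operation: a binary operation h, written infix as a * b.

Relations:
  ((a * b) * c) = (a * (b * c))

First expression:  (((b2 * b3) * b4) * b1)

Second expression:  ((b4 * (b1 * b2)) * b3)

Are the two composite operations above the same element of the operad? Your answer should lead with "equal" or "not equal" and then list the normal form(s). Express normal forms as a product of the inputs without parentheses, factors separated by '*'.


not equal; the first gives b2 * b3 * b4 * b1 and the second b4 * b1 * b2 * b3


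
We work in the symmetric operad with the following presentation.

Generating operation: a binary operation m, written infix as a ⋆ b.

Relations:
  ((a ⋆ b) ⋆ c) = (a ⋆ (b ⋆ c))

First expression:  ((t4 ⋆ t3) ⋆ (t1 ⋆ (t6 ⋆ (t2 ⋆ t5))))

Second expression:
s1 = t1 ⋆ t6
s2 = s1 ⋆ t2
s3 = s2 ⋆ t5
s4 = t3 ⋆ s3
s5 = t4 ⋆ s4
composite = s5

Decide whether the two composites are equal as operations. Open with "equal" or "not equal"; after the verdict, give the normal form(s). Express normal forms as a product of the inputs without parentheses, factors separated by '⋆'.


equal; both compose to t4 ⋆ t3 ⋆ t1 ⋆ t6 ⋆ t2 ⋆ t5

The first expression reduces to t4 ⋆ t3 ⋆ t1 ⋆ t6 ⋆ t2 ⋆ t5
The second expression reduces to t4 ⋆ t3 ⋆ t1 ⋆ t6 ⋆ t2 ⋆ t5
Both agree, so they are equal.


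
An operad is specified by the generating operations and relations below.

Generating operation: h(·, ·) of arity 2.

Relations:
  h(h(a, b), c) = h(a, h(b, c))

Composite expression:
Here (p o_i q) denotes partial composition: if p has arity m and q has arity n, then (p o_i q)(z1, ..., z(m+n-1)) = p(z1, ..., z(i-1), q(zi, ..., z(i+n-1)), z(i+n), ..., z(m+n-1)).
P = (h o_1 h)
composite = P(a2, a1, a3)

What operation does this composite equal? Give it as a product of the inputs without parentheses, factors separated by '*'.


a2 * a1 * a3

Key point: h is associative — brackets drop, the a-order remains.
h(a2, a1) unparenthesizes to a2 * a1
h(h(a2, a1), a3) unparenthesizes to a2 * a1 * a3


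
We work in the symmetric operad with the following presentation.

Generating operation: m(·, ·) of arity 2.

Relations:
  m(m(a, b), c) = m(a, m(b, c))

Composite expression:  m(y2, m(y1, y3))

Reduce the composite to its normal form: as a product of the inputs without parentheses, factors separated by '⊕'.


y2 ⊕ y1 ⊕ y3

The m-tree's shape is irrelevant; the y-reading-order decides.
m(y1, y3) collapses to y1 ⊕ y3
m(y2, m(y1, y3)) collapses to y2 ⊕ y1 ⊕ y3


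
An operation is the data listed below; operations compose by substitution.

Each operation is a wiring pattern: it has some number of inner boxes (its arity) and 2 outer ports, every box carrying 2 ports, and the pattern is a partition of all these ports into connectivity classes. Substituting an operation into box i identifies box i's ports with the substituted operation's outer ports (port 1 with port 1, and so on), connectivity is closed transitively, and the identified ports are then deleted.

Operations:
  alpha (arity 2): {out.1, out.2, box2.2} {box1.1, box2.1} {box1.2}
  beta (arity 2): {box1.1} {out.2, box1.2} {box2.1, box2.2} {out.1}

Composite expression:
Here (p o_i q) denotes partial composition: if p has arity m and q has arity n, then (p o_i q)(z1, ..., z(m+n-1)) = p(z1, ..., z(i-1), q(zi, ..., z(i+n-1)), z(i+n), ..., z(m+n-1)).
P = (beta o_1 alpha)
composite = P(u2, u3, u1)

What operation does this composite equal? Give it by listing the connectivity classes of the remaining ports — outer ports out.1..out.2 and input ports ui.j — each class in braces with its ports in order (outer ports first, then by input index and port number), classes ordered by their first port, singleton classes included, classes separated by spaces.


Substituting into beta glues patterns; closure does the rest.
through alpha, on inputs (u2, u3): {out.1, out.2, u3.2} {u2.1, u3.1} {u2.2} (out.j = stage outer ports)
through beta, on inputs (u2, u3, u1): {out.1} {out.2, u3.2} {u1.1, u1.2} {u2.1, u3.1} {u2.2} (out.j = stage outer ports)

{out.1} {out.2, u3.2} {u1.1, u1.2} {u2.1, u3.1} {u2.2}


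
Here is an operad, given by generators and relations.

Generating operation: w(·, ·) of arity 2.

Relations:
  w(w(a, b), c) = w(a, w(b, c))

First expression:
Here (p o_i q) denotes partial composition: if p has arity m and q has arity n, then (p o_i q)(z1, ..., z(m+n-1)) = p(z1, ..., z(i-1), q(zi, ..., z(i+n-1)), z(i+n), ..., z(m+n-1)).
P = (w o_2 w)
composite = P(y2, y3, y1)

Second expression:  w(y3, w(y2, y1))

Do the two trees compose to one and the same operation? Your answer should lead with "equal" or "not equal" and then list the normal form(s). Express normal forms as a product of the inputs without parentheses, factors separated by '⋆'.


not equal: they reduce to y2 ⋆ y3 ⋆ y1 and y3 ⋆ y2 ⋆ y1

Reducing the first expression gives y2 ⋆ y3 ⋆ y1
Reducing the second expression gives y3 ⋆ y2 ⋆ y1
No match — not equal.


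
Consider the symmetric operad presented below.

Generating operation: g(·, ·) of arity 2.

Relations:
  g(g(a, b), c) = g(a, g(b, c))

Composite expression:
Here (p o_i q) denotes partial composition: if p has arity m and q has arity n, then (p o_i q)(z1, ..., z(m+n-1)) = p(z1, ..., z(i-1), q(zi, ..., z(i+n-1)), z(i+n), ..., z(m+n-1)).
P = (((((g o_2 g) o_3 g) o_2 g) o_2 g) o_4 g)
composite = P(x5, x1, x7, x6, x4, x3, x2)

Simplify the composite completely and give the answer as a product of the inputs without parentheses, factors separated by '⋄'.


All parenthesizations of g agree; list the x-inputs left to right.
g(x1, x7) flattens to x1 ⋄ x7
g(x6, x4) flattens to x6 ⋄ x4
g(g(x1, x7), g(x6, x4)) flattens to x1 ⋄ x7 ⋄ x6 ⋄ x4
g(x3, x2) flattens to x3 ⋄ x2
g(g(g(x1, x7), g(x6, x4)), g(x3, x2)) flattens to x1 ⋄ x7 ⋄ x6 ⋄ x4 ⋄ x3 ⋄ x2
g(x5, g(g(g(x1, x7), g(x6, x4)), g(x3, x2))) flattens to x5 ⋄ x1 ⋄ x7 ⋄ x6 ⋄ x4 ⋄ x3 ⋄ x2

x5 ⋄ x1 ⋄ x7 ⋄ x6 ⋄ x4 ⋄ x3 ⋄ x2


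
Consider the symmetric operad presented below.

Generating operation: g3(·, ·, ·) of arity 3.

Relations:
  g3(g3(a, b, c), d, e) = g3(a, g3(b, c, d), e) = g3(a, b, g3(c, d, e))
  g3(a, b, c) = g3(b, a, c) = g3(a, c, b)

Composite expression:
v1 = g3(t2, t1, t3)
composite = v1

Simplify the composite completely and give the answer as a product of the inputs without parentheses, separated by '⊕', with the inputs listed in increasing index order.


Reordering under g3 is free, so list the t-inputs canonically.
g3(t2, t1, t3) collapses to t2 ⊕ t1 ⊕ t3
sorting the factors by input index: t1 ⊕ t2 ⊕ t3

t1 ⊕ t2 ⊕ t3


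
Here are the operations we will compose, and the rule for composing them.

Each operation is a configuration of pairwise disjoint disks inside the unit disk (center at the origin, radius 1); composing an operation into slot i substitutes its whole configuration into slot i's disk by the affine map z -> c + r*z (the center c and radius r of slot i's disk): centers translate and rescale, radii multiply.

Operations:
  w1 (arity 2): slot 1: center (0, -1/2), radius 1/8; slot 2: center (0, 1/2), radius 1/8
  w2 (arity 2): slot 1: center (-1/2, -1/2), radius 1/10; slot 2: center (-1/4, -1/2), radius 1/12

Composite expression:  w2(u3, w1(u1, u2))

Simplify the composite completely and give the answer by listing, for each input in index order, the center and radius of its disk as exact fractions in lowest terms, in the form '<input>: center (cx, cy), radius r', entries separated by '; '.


u1: center (-1/4, -13/24), radius 1/96; u2: center (-1/4, -11/24), radius 1/96; u3: center (-1/2, -1/2), radius 1/10

Below w2, radii multiply path by path; the u-disk centers shift.
for u3, the 1-step affine chain lands on center (-1/2, -1/2), radius 1/10
for u1, the 2-step affine chain lands on center (-1/4, -13/24), radius 1/96
for u2, the 2-step affine chain lands on center (-1/4, -11/24), radius 1/96


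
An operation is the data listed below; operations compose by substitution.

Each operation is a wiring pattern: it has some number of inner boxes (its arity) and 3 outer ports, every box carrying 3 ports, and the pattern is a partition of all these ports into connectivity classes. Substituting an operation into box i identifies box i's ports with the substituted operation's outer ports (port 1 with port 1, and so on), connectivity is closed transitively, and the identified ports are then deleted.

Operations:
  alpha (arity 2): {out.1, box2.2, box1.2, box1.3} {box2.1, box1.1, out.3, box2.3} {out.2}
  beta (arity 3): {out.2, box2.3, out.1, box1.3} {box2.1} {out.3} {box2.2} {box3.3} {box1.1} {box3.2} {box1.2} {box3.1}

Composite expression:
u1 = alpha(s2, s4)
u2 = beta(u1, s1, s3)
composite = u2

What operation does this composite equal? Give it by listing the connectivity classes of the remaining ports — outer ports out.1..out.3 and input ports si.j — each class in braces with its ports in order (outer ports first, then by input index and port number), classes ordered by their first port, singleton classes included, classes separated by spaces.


{out.1, out.2, s1.3, s2.1, s4.1, s4.3} {out.3} {s1.1} {s1.2} {s2.2, s2.3, s4.2} {s3.1} {s3.2} {s3.3}

Substituting into beta glues patterns; closure does the rest.
after alpha, the pattern on (s2, s4) reads {out.1, s2.2, s2.3, s4.2} {out.2} {out.3, s2.1, s4.1, s4.3} (out.j = its outer ports)
after beta, the pattern on (s2, s4, s1, s3) reads {out.1, out.2, s1.3, s2.1, s4.1, s4.3} {out.3} {s1.1} {s1.2} {s2.2, s2.3, s4.2} {s3.1} {s3.2} {s3.3} (out.j = its outer ports)


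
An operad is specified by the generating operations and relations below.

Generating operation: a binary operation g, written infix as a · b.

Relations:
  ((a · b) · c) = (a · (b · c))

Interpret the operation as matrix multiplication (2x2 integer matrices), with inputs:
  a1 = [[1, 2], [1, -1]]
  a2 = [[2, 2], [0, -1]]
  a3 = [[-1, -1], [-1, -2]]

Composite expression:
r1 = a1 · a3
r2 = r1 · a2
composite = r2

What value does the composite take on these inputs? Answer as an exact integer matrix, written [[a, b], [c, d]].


(a1 · a3) = [[-3, -5], [0, 1]]
((a1 · a3) · a2) = [[-6, -1], [0, -1]]

[[-6, -1], [0, -1]]


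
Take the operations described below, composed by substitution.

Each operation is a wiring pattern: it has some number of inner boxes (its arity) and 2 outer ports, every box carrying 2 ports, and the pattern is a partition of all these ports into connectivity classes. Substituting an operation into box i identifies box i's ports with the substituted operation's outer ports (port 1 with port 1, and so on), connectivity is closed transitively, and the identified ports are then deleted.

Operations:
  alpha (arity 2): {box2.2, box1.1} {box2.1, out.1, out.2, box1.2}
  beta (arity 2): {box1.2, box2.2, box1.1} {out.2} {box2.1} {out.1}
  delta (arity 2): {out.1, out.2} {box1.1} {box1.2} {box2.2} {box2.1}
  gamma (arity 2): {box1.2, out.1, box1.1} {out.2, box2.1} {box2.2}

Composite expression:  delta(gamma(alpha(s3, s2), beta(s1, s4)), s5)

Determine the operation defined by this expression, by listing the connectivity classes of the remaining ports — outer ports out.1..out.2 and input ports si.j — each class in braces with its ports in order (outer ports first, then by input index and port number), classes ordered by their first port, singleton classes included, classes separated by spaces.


{out.1, out.2} {s1.1, s1.2, s4.2} {s2.1, s3.2} {s2.2, s3.1} {s4.1} {s5.1} {s5.2}

Reachability decides: close wires over delta-identified ports.
composing alpha on (s3, s2), with out.j its own outer ports: {out.1, out.2, s2.1, s3.2} {s2.2, s3.1}
composing beta on (s1, s4), with out.j its own outer ports: {out.1} {out.2} {s1.1, s1.2, s4.2} {s4.1}
composing gamma on (s3, s2, s1, s4), with out.j its own outer ports: {out.1, s2.1, s3.2} {out.2} {s1.1, s1.2, s4.2} {s2.2, s3.1} {s4.1}
composing delta on (s3, s2, s1, s4, s5), with out.j its own outer ports: {out.1, out.2} {s1.1, s1.2, s4.2} {s2.1, s3.2} {s2.2, s3.1} {s4.1} {s5.1} {s5.2}


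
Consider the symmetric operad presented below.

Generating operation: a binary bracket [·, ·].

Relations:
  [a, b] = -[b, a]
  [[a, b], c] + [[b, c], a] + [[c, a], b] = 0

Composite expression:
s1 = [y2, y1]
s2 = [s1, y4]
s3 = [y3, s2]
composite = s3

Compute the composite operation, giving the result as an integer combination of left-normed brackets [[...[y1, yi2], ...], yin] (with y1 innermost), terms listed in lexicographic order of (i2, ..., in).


[[[y1, y2], y4], y3]

Antisymmetry and Jacobi reduce to y1-anchored left-normed brackets.
Composite bracket: [y3, [[y2, y1], y4]]
Applying ab - ba throughout gives 8 signed words (2^3 = 8).
Keep just the words that open with y1:
  y1y2y4y3 appears with sign +1, giving the term +[[[y1, y2], y4], y3]


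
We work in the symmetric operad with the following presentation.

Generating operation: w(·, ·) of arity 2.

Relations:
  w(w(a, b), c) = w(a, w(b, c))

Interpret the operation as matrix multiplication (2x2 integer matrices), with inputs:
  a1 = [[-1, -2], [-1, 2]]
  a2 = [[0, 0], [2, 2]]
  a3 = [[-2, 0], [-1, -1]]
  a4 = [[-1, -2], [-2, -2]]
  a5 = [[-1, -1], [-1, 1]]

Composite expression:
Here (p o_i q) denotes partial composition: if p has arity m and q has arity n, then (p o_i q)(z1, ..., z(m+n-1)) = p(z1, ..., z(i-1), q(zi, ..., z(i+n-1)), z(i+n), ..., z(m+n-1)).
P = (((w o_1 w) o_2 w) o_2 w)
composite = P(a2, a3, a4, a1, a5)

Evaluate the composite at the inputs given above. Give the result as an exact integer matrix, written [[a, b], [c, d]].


[[0, 0], [14, 38]]

w(a3, a4) = [[2, 4], [3, 4]]
w(w(a3, a4), a1) = [[-6, 4], [-7, 2]]
w(a2, w(w(a3, a4), a1)) = [[0, 0], [-26, 12]]
w(w(a2, w(w(a3, a4), a1)), a5) = [[0, 0], [14, 38]]


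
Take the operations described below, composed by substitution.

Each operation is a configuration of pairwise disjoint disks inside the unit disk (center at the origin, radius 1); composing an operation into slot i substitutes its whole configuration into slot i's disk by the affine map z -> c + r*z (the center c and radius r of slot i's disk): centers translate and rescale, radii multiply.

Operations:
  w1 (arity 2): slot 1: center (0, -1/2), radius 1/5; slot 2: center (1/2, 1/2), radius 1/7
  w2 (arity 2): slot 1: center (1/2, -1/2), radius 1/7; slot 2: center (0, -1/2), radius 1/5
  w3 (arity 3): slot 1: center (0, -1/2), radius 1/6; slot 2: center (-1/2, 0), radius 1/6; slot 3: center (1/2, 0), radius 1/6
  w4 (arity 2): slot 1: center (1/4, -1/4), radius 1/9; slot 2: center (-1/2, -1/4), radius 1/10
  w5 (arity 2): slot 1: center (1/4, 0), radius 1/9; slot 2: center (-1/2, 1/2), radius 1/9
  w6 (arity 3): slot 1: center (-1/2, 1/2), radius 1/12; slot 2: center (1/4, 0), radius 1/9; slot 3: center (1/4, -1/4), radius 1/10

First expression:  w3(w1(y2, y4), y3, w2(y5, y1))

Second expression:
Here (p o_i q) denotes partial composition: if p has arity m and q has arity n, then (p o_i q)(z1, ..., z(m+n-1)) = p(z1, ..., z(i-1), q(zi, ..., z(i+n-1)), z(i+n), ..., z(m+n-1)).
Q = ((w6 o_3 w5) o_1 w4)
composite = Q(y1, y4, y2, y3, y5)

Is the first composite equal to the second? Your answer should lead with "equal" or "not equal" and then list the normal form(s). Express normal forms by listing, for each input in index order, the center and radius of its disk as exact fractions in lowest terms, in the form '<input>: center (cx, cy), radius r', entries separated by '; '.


In normal form, the first expression is y1: center (1/2, -1/12), radius 1/30; y2: center (0, -7/12), radius 1/30; y3: center (-1/2, 0), radius 1/6; y4: center (1/12, -5/12), radius 1/42; y5: center (7/12, -1/12), radius 1/42
In normal form, the second expression is y1: center (-23/48, 23/48), radius 1/108; y2: center (1/4, 0), radius 1/9; y3: center (11/40, -1/4), radius 1/90; y4: center (-13/24, 23/48), radius 1/120; y5: center (1/5, -1/5), radius 1/90
Different reductions; not equal.

not equal — first y1: center (1/2, -1/12), radius 1/30; y2: center (0, -7/12), radius 1/30; y3: center (-1/2, 0), radius 1/6; y4: center (1/12, -5/12), radius 1/42; y5: center (7/12, -1/12), radius 1/42, second y1: center (-23/48, 23/48), radius 1/108; y2: center (1/4, 0), radius 1/9; y3: center (11/40, -1/4), radius 1/90; y4: center (-13/24, 23/48), radius 1/120; y5: center (1/5, -1/5), radius 1/90


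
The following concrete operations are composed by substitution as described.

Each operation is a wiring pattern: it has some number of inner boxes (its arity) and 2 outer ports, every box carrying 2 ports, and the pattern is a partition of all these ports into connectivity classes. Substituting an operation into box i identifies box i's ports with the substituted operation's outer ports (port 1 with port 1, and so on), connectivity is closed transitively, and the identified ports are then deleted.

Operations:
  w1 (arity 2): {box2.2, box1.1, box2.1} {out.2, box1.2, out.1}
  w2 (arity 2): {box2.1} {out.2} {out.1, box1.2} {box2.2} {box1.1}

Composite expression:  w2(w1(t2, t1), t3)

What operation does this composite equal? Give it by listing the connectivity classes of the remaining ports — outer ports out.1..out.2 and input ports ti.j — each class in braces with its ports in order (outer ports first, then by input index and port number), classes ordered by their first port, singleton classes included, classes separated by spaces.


{out.1, t2.2} {out.2} {t1.1, t1.2, t2.1} {t3.1} {t3.2}


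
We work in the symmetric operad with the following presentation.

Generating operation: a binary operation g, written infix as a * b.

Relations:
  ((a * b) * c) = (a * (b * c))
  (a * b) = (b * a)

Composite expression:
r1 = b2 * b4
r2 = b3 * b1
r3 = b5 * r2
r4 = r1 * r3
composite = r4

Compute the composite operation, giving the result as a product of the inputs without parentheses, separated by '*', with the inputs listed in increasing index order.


b1 * b2 * b3 * b4 * b5

Shape and order are irrelevant to g; the b-input set decides.
(b2 * b4) reduces to b2 * b4
(b3 * b1) reduces to b3 * b1
(b5 * (b3 * b1)) reduces to b5 * b3 * b1
((b2 * b4) * (b5 * (b3 * b1))) reduces to b2 * b4 * b5 * b3 * b1
commutativity sorts the factors: b1 * b2 * b3 * b4 * b5


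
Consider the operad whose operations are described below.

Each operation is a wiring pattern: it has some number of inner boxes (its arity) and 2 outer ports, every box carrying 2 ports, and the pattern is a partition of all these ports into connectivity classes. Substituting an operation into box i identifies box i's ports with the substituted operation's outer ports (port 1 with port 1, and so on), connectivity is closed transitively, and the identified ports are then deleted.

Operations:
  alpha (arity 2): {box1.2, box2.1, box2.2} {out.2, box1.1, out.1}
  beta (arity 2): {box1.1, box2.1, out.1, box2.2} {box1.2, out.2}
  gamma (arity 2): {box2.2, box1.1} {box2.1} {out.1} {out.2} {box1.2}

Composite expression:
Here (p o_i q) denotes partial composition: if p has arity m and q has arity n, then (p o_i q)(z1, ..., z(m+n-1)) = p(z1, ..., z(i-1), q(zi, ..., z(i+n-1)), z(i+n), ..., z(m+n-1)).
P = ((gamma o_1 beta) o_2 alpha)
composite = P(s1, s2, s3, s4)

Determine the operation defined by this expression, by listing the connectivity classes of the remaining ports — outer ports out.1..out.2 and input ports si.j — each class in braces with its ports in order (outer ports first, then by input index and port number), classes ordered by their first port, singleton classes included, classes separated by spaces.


{out.1} {out.2} {s1.1, s2.1, s4.2} {s1.2} {s2.2, s3.1, s3.2} {s4.1}

After gluing at gamma, chains via deleted ports link the s-ports.
after alpha, the pattern on (s2, s3) reads {out.1, out.2, s2.1} {s2.2, s3.1, s3.2} (out.j = its outer ports)
after beta, the pattern on (s1, s2, s3) reads {out.1, s1.1, s2.1} {out.2, s1.2} {s2.2, s3.1, s3.2} (out.j = its outer ports)
after gamma, the pattern on (s1, s2, s3, s4) reads {out.1} {out.2} {s1.1, s2.1, s4.2} {s1.2} {s2.2, s3.1, s3.2} {s4.1} (out.j = its outer ports)


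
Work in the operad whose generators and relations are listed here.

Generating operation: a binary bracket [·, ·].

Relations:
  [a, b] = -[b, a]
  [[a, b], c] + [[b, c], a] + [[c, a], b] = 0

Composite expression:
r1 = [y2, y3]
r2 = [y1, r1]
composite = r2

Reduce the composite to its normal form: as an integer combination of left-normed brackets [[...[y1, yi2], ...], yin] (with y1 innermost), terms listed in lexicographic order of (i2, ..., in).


Skip Jacobi rewriting: expand, keep y1-initial words, read off terms.
Composite bracket: [y1, [y2, y3]]
Each bracket splits as ab - ba, giving 4 signed words (2^2 = 4).
The y1-initial words carry the normal form:
  y1y2y3 appears with sign +1, giving the term +[[y1, y2], y3]
  y1y3y2 appears with sign -1, giving the term -[[y1, y3], y2]

[[y1, y2], y3] - [[y1, y3], y2]


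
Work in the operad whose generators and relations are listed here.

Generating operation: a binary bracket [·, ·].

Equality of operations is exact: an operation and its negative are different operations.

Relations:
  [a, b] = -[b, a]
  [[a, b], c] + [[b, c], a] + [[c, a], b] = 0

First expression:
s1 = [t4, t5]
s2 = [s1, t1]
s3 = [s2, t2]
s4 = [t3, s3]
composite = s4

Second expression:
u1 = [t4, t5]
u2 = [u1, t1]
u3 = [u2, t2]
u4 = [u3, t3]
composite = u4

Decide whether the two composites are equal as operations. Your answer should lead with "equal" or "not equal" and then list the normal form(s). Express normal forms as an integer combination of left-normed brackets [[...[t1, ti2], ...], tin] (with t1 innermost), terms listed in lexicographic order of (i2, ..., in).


not equal: they reduce to [[[[t1, t4], t5], t2], t3] - [[[[t1, t5], t4], t2], t3] and -[[[[t1, t4], t5], t2], t3] + [[[[t1, t5], t4], t2], t3]

Normal form of the first expression: [[[[t1, t4], t5], t2], t3] - [[[[t1, t5], t4], t2], t3]
Normal form of the second expression: -[[[[t1, t4], t5], t2], t3] + [[[[t1, t5], t4], t2], t3]
Different reductions; not equal.


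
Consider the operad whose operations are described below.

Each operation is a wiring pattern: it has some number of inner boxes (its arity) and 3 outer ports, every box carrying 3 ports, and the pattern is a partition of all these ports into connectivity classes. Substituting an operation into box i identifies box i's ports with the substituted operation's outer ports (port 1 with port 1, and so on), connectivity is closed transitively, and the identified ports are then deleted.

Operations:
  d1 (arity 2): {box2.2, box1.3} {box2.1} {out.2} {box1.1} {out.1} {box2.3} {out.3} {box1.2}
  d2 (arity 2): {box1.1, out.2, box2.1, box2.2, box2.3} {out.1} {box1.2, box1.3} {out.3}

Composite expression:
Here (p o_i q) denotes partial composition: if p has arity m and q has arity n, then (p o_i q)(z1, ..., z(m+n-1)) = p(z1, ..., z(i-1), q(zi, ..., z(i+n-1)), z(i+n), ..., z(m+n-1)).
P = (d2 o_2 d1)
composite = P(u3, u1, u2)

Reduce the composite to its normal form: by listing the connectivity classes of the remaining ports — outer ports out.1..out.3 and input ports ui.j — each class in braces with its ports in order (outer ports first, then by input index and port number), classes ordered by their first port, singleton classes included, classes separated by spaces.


{out.1} {out.2, u3.1} {out.3} {u1.1} {u1.2} {u1.3, u2.2} {u2.1} {u2.3} {u3.2, u3.3}


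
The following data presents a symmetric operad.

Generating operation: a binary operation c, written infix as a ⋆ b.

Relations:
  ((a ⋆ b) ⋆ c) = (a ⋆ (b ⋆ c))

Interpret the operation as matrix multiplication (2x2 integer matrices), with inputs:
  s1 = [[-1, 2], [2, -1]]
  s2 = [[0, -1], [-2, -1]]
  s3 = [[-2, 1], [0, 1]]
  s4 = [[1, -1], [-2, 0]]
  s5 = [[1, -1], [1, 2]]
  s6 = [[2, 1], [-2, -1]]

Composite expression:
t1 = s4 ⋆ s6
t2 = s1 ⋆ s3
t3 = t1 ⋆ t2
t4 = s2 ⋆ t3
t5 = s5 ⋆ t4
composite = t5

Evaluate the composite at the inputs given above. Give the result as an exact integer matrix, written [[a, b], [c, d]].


[[0, 12], [0, -6]]

(s4 ⋆ s6) = [[4, 2], [-4, -2]]
(s1 ⋆ s3) = [[2, 1], [-4, 1]]
((s4 ⋆ s6) ⋆ (s1 ⋆ s3)) = [[0, 6], [0, -6]]
(s2 ⋆ ((s4 ⋆ s6) ⋆ (s1 ⋆ s3))) = [[0, 6], [0, -6]]
(s5 ⋆ (s2 ⋆ ((s4 ⋆ s6) ⋆ (s1 ⋆ s3)))) = [[0, 12], [0, -6]]


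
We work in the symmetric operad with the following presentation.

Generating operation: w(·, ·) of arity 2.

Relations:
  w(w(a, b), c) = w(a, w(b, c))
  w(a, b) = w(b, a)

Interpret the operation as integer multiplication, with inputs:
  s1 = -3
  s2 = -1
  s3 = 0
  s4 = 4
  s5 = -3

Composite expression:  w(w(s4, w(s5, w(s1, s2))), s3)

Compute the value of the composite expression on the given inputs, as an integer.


w(s1, s2) = 3
w(s5, w(s1, s2)) = -9
w(s4, w(s5, w(s1, s2))) = -36
w(w(s4, w(s5, w(s1, s2))), s3) = 0

0


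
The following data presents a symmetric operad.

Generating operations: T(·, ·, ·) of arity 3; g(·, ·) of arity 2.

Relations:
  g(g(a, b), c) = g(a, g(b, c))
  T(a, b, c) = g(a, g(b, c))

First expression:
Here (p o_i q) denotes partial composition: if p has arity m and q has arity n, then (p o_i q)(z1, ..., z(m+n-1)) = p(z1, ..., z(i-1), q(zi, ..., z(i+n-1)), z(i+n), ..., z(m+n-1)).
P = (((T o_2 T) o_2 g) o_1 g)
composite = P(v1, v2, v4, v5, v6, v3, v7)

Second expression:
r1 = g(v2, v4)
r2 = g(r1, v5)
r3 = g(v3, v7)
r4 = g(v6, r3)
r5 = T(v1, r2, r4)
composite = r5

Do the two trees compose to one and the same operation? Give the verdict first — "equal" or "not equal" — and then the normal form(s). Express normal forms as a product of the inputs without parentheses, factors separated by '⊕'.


The first expression reduces to v1 ⊕ v2 ⊕ v4 ⊕ v5 ⊕ v6 ⊕ v3 ⊕ v7
The second expression reduces to v1 ⊕ v2 ⊕ v4 ⊕ v5 ⊕ v6 ⊕ v3 ⊕ v7
Same normal form: equal.

equal; the common form is v1 ⊕ v2 ⊕ v4 ⊕ v5 ⊕ v6 ⊕ v3 ⊕ v7


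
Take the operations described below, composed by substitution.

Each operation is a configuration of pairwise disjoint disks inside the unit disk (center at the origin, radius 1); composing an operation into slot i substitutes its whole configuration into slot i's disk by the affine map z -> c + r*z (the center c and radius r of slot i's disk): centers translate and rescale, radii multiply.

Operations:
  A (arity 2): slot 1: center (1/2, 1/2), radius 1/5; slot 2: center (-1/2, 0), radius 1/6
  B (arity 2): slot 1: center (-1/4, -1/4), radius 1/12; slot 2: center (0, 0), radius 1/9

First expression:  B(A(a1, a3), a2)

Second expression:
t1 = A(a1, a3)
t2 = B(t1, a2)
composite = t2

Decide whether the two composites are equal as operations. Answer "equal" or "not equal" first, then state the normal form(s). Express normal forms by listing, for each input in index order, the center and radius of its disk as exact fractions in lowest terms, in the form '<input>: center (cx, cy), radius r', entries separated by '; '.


equal; the common form is a1: center (-5/24, -5/24), radius 1/60; a2: center (0, 0), radius 1/9; a3: center (-7/24, -1/4), radius 1/72

The first expression, normalized: a1: center (-5/24, -5/24), radius 1/60; a2: center (0, 0), radius 1/9; a3: center (-7/24, -1/4), radius 1/72
The second expression, normalized: a1: center (-5/24, -5/24), radius 1/60; a2: center (0, 0), radius 1/9; a3: center (-7/24, -1/4), radius 1/72
Identical normal forms: equal.


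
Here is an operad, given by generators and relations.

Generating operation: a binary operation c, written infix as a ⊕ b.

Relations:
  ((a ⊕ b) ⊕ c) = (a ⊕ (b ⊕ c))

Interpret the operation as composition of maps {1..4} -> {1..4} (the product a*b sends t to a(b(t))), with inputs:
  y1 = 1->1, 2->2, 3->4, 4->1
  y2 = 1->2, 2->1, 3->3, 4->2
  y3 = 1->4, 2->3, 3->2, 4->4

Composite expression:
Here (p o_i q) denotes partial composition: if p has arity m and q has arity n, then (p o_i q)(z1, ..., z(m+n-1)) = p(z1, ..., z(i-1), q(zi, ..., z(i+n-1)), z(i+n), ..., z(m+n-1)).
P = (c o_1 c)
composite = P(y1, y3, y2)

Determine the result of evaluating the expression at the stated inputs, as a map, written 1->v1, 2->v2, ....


(y1 ⊕ y3) = 1->1, 2->4, 3->2, 4->1
((y1 ⊕ y3) ⊕ y2) = 1->4, 2->1, 3->2, 4->4

1->4, 2->1, 3->2, 4->4


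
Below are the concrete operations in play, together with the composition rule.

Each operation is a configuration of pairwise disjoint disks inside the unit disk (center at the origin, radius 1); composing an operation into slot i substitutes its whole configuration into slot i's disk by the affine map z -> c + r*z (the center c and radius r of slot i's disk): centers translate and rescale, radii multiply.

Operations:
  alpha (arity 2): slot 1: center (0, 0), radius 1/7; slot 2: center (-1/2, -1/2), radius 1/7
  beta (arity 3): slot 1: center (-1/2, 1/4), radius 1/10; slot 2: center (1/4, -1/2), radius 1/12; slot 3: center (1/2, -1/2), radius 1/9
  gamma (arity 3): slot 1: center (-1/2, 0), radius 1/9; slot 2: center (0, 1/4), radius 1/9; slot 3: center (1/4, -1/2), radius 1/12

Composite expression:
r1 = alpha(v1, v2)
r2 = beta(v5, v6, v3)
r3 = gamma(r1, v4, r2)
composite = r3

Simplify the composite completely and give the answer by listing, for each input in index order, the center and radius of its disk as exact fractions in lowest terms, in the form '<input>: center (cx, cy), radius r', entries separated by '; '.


v1: center (-1/2, 0), radius 1/63; v2: center (-5/9, -1/18), radius 1/63; v3: center (7/24, -13/24), radius 1/108; v4: center (0, 1/4), radius 1/9; v5: center (5/24, -23/48), radius 1/120; v6: center (13/48, -13/24), radius 1/144


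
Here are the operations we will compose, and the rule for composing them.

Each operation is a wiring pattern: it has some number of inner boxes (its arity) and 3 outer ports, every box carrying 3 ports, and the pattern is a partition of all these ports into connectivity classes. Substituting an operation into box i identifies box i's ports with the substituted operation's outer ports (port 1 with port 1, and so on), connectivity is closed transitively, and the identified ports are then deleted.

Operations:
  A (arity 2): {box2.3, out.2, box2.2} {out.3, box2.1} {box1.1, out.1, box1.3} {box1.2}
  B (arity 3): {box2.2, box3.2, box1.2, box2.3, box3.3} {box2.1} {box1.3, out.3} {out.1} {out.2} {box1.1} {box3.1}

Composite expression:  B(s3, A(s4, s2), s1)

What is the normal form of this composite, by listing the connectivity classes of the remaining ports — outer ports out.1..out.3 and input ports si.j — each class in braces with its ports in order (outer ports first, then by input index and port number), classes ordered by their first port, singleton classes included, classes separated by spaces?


{out.1} {out.2} {out.3, s3.3} {s1.1} {s1.2, s1.3, s2.1, s2.2, s2.3, s3.2} {s3.1} {s4.1, s4.3} {s4.2}


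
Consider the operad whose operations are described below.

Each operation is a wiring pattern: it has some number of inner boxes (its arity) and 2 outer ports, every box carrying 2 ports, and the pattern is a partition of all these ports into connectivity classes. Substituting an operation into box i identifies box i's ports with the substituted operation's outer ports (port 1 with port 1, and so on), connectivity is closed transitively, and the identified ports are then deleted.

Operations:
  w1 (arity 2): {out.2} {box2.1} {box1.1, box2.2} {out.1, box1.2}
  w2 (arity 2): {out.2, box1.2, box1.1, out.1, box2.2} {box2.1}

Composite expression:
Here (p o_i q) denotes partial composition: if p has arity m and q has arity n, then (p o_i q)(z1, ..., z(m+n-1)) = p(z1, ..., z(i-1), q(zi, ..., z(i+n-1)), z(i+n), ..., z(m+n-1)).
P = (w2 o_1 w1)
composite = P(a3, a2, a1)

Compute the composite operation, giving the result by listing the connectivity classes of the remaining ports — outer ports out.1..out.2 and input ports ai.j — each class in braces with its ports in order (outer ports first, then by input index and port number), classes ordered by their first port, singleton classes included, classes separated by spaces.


{out.1, out.2, a1.2, a3.2} {a1.1} {a2.1} {a2.2, a3.1}

After gluing at w2, chains via deleted ports link the a-ports.
w1 over (a3, a2) gives {out.1, a3.2} {out.2} {a2.1} {a2.2, a3.1}, out.j being that stage's outer ports
w2 over (a3, a2, a1) gives {out.1, out.2, a1.2, a3.2} {a1.1} {a2.1} {a2.2, a3.1}, out.j being that stage's outer ports


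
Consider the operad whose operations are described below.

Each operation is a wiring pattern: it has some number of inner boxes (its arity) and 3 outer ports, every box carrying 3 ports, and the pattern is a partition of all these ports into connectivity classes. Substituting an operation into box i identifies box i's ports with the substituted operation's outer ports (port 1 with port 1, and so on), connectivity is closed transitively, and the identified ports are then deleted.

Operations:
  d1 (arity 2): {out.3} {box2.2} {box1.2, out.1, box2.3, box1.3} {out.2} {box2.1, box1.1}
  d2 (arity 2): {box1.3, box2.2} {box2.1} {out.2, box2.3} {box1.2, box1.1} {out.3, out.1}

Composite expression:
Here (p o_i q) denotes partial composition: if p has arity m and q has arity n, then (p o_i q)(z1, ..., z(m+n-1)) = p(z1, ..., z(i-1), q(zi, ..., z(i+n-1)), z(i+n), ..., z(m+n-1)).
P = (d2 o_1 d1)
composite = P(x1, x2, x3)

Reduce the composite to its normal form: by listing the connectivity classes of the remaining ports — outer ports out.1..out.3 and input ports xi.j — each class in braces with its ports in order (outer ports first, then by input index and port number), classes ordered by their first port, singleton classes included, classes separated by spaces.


Treat the ports identified at d2 as solder joints: merge, then drop.
d1 over (x1, x2) gives {out.1, x1.2, x1.3, x2.3} {out.2} {out.3} {x1.1, x2.1} {x2.2}, out.j being that stage's outer ports
d2 over (x1, x2, x3) gives {out.1, out.3} {out.2, x3.3} {x1.1, x2.1} {x1.2, x1.3, x2.3} {x2.2} {x3.1} {x3.2}, out.j being that stage's outer ports

{out.1, out.3} {out.2, x3.3} {x1.1, x2.1} {x1.2, x1.3, x2.3} {x2.2} {x3.1} {x3.2}


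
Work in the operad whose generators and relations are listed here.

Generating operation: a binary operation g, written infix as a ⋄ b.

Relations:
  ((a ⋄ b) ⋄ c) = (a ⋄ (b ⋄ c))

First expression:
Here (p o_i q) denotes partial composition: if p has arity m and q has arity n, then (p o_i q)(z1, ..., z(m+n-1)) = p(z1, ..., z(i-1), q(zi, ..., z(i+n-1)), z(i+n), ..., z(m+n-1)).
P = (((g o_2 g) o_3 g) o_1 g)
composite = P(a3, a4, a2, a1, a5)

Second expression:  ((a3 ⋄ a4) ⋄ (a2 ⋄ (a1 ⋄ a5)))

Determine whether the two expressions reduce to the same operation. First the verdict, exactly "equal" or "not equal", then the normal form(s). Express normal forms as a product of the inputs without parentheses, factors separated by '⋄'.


equal: each reduces to a3 ⋄ a4 ⋄ a2 ⋄ a1 ⋄ a5


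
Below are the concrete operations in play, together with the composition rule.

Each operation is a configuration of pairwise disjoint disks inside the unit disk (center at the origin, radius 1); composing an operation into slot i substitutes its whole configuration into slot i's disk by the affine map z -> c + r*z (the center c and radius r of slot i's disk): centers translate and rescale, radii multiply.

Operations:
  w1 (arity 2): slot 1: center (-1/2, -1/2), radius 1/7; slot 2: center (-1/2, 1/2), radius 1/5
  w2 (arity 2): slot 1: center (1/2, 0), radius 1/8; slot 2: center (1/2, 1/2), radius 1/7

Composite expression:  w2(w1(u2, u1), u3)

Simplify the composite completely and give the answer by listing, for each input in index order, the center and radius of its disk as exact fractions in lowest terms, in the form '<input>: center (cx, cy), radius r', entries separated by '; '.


u1: center (7/16, 1/16), radius 1/40; u2: center (7/16, -1/16), radius 1/56; u3: center (1/2, 1/2), radius 1/7

Each u-disk chains the slot maps above it in w2; radii multiply.
for u2, the 2-step affine chain lands on center (7/16, -1/16), radius 1/56
for u1, the 2-step affine chain lands on center (7/16, 1/16), radius 1/40
for u3, the 1-step affine chain lands on center (1/2, 1/2), radius 1/7


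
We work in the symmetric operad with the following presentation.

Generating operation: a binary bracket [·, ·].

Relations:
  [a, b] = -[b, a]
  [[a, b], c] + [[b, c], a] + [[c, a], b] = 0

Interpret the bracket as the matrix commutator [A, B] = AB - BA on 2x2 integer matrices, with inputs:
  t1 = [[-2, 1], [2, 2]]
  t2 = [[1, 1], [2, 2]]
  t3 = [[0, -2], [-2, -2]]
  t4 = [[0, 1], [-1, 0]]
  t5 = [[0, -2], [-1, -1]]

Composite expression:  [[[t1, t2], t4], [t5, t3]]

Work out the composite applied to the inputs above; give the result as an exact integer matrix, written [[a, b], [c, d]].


[[0, -12], [0, 0]]

[t1, t2] = [[0, -3], [6, 0]]
[[t1, t2], t4] = [[-3, 0], [0, 3]]
[t5, t3] = [[2, 2], [0, -2]]
[[[t1, t2], t4], [t5, t3]] = [[0, -12], [0, 0]]
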